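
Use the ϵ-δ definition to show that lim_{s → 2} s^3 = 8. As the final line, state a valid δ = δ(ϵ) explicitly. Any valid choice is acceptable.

δ = min(2, ϵ/28)

Let ϵ > 0. We seek δ > 0 with 0 < |s − 2| < δ ⇒ |s^3 − 8| < ϵ.
Factor: s^3 − 8 = (s − 2)(s^2 + 2s + 4), so |s^3 − 8| = |s − 2|·|s^2 + 2s + 4|.
Impose δ ≤ 2 so that |s| < 4; then |s^2 + 2s + 4| ≤ 28.
Hence |s^3 − 8| ≤ 28|s − 2|, which is < ϵ once |s − 2| < ϵ/28.
Take δ = min(2, ϵ/28). If 0 < |s − 2| < δ then both bounds hold and |s^3 − 8| ≤ 28|s − 2| < 28·(ϵ/28) = ϵ.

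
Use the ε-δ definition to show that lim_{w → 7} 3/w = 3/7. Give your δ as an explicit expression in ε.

Fix ε > 0. We seek δ > 0 such that 0 < |w − 7| < δ implies |3/w − (3/7)| < ε.
|3/w − (3/7)| = 3·|7 − w|/(7·|w|) = 3|w − 7|/(7|w|).
Require δ ≤ 7/2 so that |w| > 7 − 7/2 = 7/2, hence 7|w| > 49/2.
Then |3/w − (3/7)| < 3|w − 7|/(49/2), which is < ε when |w − 7| < (49/6)ε.
Take δ = min(7/2, (49/6)ε). Then 0 < |w − 7| < δ gives both |w − 7| < 7/2 and |w − 7| < (49/6)ε, so |3/w − (3/7)| < ε.

δ = min(7/2, (49/6)ε)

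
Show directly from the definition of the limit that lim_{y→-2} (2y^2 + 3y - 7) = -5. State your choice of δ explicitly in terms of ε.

Fix ε > 0. We want δ > 0 such that 0 < |y + 2| < δ implies |(2y^2 + 3y - 7) + 5| < ε.
(2y^2 + 3y - 7) + 5 = 2y^2 + 3y - 2 = (y + 2)(2y - 1).
So |(2y^2 + 3y - 7) + 5| = |y + 2|·|2y - 1|.
Assume first that |y + 2| < 1, so |y| < 3. Then |2y - 1| ≤ 2·3 + 1 = 7.
Hence |(2y^2 + 3y - 7) + 5| ≤ 7|y + 2| < ε provided |y + 2| < ε/7.
Take δ = min(1, ε/7). Then 0 < |y + 2| < δ gives both |y + 2| < 1 and |y + 2| < ε/7, so |(2y^2 + 3y - 7) + 5| < ε.

δ = min(1, ε/7)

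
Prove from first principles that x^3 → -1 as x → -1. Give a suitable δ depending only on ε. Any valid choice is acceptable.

Let ε > 0 be given. We seek δ > 0 with 0 < |x + 1| < δ ⇒ |x^3 + 1| < ε.
Factor: x^3 + 1 = (x + 1)(x^2 - x + 1), so |x^3 + 1| = |x + 1|·|x^2 - x + 1|.
Impose δ ≤ 2 so that |x| < 3; then |x^2 - x + 1| ≤ 13.
Hence |x^3 + 1| ≤ 13|x + 1|, which is < ε once |x + 1| < ε/13.
Take δ = min(2, ε/13). If 0 < |x + 1| < δ then both bounds hold and |x^3 + 1| ≤ 13|x + 1| < 13·(ε/13) = ε.

δ = min(2, ε/13)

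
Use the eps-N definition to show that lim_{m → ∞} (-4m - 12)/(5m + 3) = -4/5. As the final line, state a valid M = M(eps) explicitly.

M = (48/25)/eps

Let eps > 0. For m ≥ 1, |(-4m - 12)/(5m + 3) + 4/5| = |-48|/(5(5m + 3)) = 48/(5(5m + 3)).
Since 5m + 3 ≥ 5m for m ≥ 1, this is ≤ 48/(5·5m) = (48/25)/m.
So |(-4m - 12)/(5m + 3) + 4/5| < eps whenever m > (48/25)/eps.
Take M = (48/25)/eps. If m > M then |(-4m - 12)/(5m + 3) + 4/5| ≤ (48/25)/m < eps.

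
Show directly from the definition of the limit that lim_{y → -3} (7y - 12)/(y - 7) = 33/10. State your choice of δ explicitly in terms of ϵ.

δ = min(5, (50/37)ϵ)

Let ϵ > 0. We want δ > 0 with 0 < |y + 3| < δ ⇒ |(7y - 12)/(y - 7) − (33/10)| < ϵ.
Combining over a common denominator, (7y - 12)/(y - 7) − (33/10) = [(7y - 12)·(-10) − (-33)·(y - 7)] / [(-10)·(y - 7)] = -37(y + 3) / ((-10)(y - 7)).
So |(7y - 12)/(y - 7) − (33/10)| = 37|y + 3| / (10·|y − 7|).
Require δ ≤ 5, so |y − 7| ≥ |-10| − |y + 3| > 10 − 5 = 5.
Hence |(7y - 12)/(y - 7) − (33/10)| < 37|y + 3|/(10·5) = (37/50)|y + 3|, which is < ϵ once |y + 3| < (50/37)ϵ.
Take δ = min(5, (50/37)ϵ). Then 0 < |y + 3| < δ forces both bounds, so |(7y - 12)/(y - 7) − (33/10)| < ϵ.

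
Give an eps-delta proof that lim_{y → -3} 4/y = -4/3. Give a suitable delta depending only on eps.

Let eps > 0 be given. We seek delta > 0 such that 0 < |y + 3| < delta implies |4/y + 4/3| < eps.
|4/y + 4/3| = 4·|-3 − y|/(3·|y|) = 4|y + 3|/(3|y|).
Require delta ≤ 3/2 so that |y| > 3 − 3/2 = 3/2, hence 3|y| > 9/2.
Then |4/y + 4/3| < 4|y + 3|/(9/2), which is < eps when |y + 3| < (9/8)eps.
Take delta = min(3/2, (9/8)eps). Then 0 < |y + 3| < delta gives both |y + 3| < 3/2 and |y + 3| < (9/8)eps, so |4/y + 4/3| < eps.

delta = min(3/2, (9/8)eps)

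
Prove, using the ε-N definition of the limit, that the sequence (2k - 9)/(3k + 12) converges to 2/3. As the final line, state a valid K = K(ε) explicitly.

Fix ε > 0. For k ≥ 1, |(2k - 9)/(3k + 12) − (2/3)| = |-51|/(3(3k + 12)) = 51/(3(3k + 12)).
Since 3k + 12 ≥ 3k for k ≥ 1, this is ≤ 51/(3·3k) = (17/3)/k.
So |(2k - 9)/(3k + 12) − (2/3)| < ε whenever k > (17/3)/ε.
Take K = (17/3)/ε. If k > K then |(2k - 9)/(3k + 12) − (2/3)| ≤ (17/3)/k < ε.

K = (17/3)/ε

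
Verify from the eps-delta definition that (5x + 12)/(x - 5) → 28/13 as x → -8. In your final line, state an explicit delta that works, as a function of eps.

Suppose eps > 0. We want delta > 0 with 0 < |x + 8| < delta ⇒ |(5x + 12)/(x - 5) − (28/13)| < eps.
Combining over a common denominator, (5x + 12)/(x - 5) − (28/13) = [(5x + 12)·(-13) − (-28)·(x - 5)] / [(-13)·(x - 5)] = -37(x + 8) / ((-13)(x - 5)).
So |(5x + 12)/(x - 5) − (28/13)| = 37|x + 8| / (13·|x − 5|).
Require delta ≤ 13/2, so |x − 5| ≥ |-13| − |x + 8| > 13 − 13/2 = 13/2.
Hence |(5x + 12)/(x - 5) − (28/13)| < 37|x + 8|/(13·(13/2)) = (74/169)|x + 8|, which is < eps once |x + 8| < (169/74)eps.
Take delta = min(13/2, (169/74)eps). Then 0 < |x + 8| < delta forces both bounds, so |(5x + 12)/(x - 5) − (28/13)| < eps.

delta = min(13/2, (169/74)eps)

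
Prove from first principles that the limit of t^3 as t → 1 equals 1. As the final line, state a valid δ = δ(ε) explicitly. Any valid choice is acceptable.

Suppose ε > 0. We seek δ > 0 with 0 < |t − 1| < δ ⇒ |t^3 − 1| < ε.
Factor: t^3 − 1 = (t − 1)(t^2 + t + 1), so |t^3 − 1| = |t − 1|·|t^2 + t + 1|.
Restrict δ ≤ 2. Then |t − 1| < 2 gives |t| < 3, so by the triangle inequality |t^2 + t + 1| ≤ 3^2 + 3 + 1 = 13.
Hence |t^3 − 1| ≤ 13|t − 1|, which is < ε once |t − 1| < ε/13.
Take δ = min(2, ε/13). If 0 < |t − 1| < δ then both bounds hold and |t^3 − 1| ≤ 13|t − 1| < 13·(ε/13) = ε.

δ = min(2, ε/13)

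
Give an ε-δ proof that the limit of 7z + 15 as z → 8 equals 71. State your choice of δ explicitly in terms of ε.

Suppose ε > 0. We need δ > 0 so that 0 < |z − 8| < δ implies |(7z + 15) − 71| < ε.
Since (7z + 15) − 71 = 7(z − 8), we have |(7z + 15) − 71| = 7|z − 8|.
Thus it suffices that |z − 8| < ε/7.
Choosing δ = ε/7 gives |(7z + 15) − 71| = 7|z − 8| < ε whenever |z − 8| < δ.

δ = ε/7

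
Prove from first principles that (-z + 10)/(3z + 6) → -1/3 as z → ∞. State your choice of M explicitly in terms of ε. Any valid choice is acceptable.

Suppose ε > 0. We seek M > 0 such that z > M implies |(-z + 10)/(3z + 6) + 1/3| < ε.
(-z + 10)/(3z + 6) + 1/3 = (3(-z + 10) − (-1)(3z + 6)) / (3(3z + 6)) = 36/(3(3z + 6)).
For z > 0 we have 3z + 6 > 3z, so |(-z + 10)/(3z + 6) + 1/3| = 36/(3(3z + 6)) < 36/(3·3z) = 4/z.
Thus |(-z + 10)/(3z + 6) + 1/3| < ε whenever z > 4/ε.
Take M = 4/ε. If z > M then |(-z + 10)/(3z + 6) + 1/3| < 4/z < ε.

M = 4/ε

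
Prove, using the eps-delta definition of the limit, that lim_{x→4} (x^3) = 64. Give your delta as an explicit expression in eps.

delta = min(1, eps/61)

Suppose eps > 0. We seek delta > 0 with 0 < |x − 4| < delta ⇒ |x^3 − 64| < eps.
Factor: x^3 − 64 = (x − 4)(x^2 + 4x + 16), so |x^3 − 64| = |x − 4|·|x^2 + 4x + 16|.
Impose delta ≤ 1 so that |x| < 5; then |x^2 + 4x + 16| ≤ 61.
Hence |x^3 − 64| ≤ 61|x − 4|, which is < eps once |x − 4| < eps/61.
Take delta = min(1, eps/61). If 0 < |x − 4| < delta then both bounds hold and |x^3 − 64| ≤ 61|x − 4| < 61·(eps/61) = eps.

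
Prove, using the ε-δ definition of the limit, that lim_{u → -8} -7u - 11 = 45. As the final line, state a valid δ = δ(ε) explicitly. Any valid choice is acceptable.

δ = ε/7

Let ε > 0 be given. We need δ > 0 so that 0 < |u + 8| < δ implies |(-7u - 11) − 45| < ε.
|(-7u - 11) − 45| = |-7u - 56| = 7|u + 8|.
Thus it suffices that |u + 8| < ε/7.
Take δ = ε/7. If 0 < |u + 8| < δ then |(-7u - 11) − 45| = 7|u + 8| < 7·(ε/7) = ε.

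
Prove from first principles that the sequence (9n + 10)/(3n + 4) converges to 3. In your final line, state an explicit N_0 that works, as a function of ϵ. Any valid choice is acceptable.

Let ϵ > 0. For n ≥ 1, |(9n + 10)/(3n + 4) − 3| = |-6|/(3(3n + 4)) = 6/(3(3n + 4)).
Since 3n + 4 ≥ 3n for n ≥ 1, this is ≤ 6/(3·3n) = (2/3)/n.
So |(9n + 10)/(3n + 4) − 3| < ϵ whenever n > (2/3)/ϵ.
Take N_0 = (2/3)/ϵ. If n > N_0 then |(9n + 10)/(3n + 4) − 3| ≤ (2/3)/n < ϵ.

N_0 = (2/3)/ϵ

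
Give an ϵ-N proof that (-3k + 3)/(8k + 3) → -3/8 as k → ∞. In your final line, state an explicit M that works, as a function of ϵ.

M = (33/64)/ϵ

Let ϵ > 0. For k ≥ 1, |(-3k + 3)/(8k + 3) + 3/8| = |33|/(8(8k + 3)) = 33/(8(8k + 3)).
Since 8k + 3 ≥ 8k for k ≥ 1, this is ≤ 33/(8·8k) = (33/64)/k.
So |(-3k + 3)/(8k + 3) + 3/8| < ϵ whenever k > (33/64)/ϵ.
Take M = (33/64)/ϵ. If k > M then |(-3k + 3)/(8k + 3) + 3/8| ≤ (33/64)/k < ϵ.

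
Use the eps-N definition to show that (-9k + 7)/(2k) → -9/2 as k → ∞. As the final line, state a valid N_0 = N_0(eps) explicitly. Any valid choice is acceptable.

Suppose eps > 0. For k ≥ 1, |(-9k + 7)/(2k) + 9/2| = |14|/(2(2k)) = 14/(2(2k)).
Since 2k ≥ 2k for k ≥ 1, this is ≤ 14/(2·2k) = (7/2)/k.
So |(-9k + 7)/(2k) + 9/2| < eps whenever k > (7/2)/eps.
Take N_0 = (7/2)/eps. If k > N_0 then |(-9k + 7)/(2k) + 9/2| ≤ (7/2)/k < eps.

N_0 = (7/2)/eps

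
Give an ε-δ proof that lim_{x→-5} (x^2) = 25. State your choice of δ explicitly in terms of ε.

Suppose ε > 0. We seek δ > 0 with 0 < |x + 5| < δ ⇒ |x^2 − 25| < ε.
Factor: x^2 − 25 = (x + 5)(x - 5), so |x^2 − 25| = |x + 5|·|x - 5|.
Restrict δ ≤ 1. Then |x + 5| < 1 gives |x| < 6, so by the triangle inequality |x - 5| ≤ 6 + 5 = 11.
Hence |x^2 − 25| ≤ 11|x + 5|, which is < ε once |x + 5| < ε/11.
Take δ = min(1, ε/11). If 0 < |x + 5| < δ then both bounds hold and |x^2 − 25| ≤ 11|x + 5| < 11·(ε/11) = ε.

δ = min(1, ε/11)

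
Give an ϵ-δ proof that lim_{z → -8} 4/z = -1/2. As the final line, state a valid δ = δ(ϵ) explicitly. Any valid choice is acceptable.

δ = min(4, 8ϵ)

Suppose ϵ > 0. We seek δ > 0 such that 0 < |z + 8| < δ implies |4/z + 1/2| < ϵ.
|4/z + 1/2| = 4·|-8 − z|/(8·|z|) = 4|z + 8|/(8|z|).
Require δ ≤ 4 so that |z| > 8 − 4 = 4, hence 8|z| > 32.
Then |4/z + 1/2| < 4|z + 8|/32, which is < ϵ when |z + 8| < 8ϵ.
Take δ = min(4, 8ϵ). Then 0 < |z + 8| < δ gives both |z + 8| < 4 and |z + 8| < 8ϵ, so |4/z + 1/2| < ϵ.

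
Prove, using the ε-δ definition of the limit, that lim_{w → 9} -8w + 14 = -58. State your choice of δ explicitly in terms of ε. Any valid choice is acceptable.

δ = ε/8

Fix ε > 0. We need δ > 0 so that 0 < |w − 9| < δ implies |(-8w + 14) + 58| < ε.
|(-8w + 14) + 58| = |-8w + 72| = 8|w − 9|.
Thus it suffices that |w − 9| < ε/8.
Choosing δ = ε/8 gives |(-8w + 14) + 58| = 8|w − 9| < ε whenever |w − 9| < δ.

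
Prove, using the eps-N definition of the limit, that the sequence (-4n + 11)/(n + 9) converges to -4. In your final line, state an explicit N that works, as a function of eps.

N = 47/eps

Let eps > 0 be given. For n ≥ 1, |(-4n + 11)/(n + 9) + 4| = |47|/((n + 9)) = 47/((n + 9)).
Since n + 9 ≥ n for n ≥ 1, this is ≤ 47/(n) = 47/n.
So |(-4n + 11)/(n + 9) + 4| < eps whenever n > 47/eps.
Take N = 47/eps. If n > N then |(-4n + 11)/(n + 9) + 4| ≤ 47/n < eps.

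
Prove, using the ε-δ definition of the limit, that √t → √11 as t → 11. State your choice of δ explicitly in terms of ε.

δ = min(11, √11·ε)

Fix ε > 0. We want δ > 0 such that 0 < |t − 11| < δ implies |√t − √11| < ε.
Rationalise: √t − √11 = (t − 11)/(√t + √11), so |√t − √11| = |t − 11|/(√t + √11).
Restrict δ ≤ 11 so that |t − 11| < 11 forces t > 0, and then √t + √11 > √11.
Hence |√t − √11| < |t − 11|/√11, which is < ε once |t − 11| < √11·ε.
Take δ = min(11, √11·ε). If 0 < |t − 11| < δ then t > 0 and |√t − √11| < |t − 11|/√11 < ε.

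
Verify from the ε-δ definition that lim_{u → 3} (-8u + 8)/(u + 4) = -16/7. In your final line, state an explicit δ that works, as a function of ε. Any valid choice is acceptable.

δ = min(7/2, (49/80)ε)

Fix ε > 0. We want δ > 0 with 0 < |u − 3| < δ ⇒ |(-8u + 8)/(u + 4) + 16/7| < ε.
Combining over a common denominator, (-8u + 8)/(u + 4) + 16/7 = [(-8u + 8)·7 − (-16)·(u + 4)] / [7·(u + 4)] = -40(u − 3) / (7(u + 4)).
So |(-8u + 8)/(u + 4) + 16/7| = 40|u − 3| / (7·|u + 4|).
Restrict δ ≤ 7/2. Then |u − 3| < 7/2 gives |u + 4| = |(u − 3) + 7| ≥ 7 − 7/2 = 7/2.
Hence |(-8u + 8)/(u + 4) + 16/7| < 40|u − 3|/(7·(7/2)) = (80/49)|u − 3|, which is < ε once |u − 3| < (49/80)ε.
Take δ = min(7/2, (49/80)ε). Then 0 < |u − 3| < δ forces both bounds, so |(-8u + 8)/(u + 4) + 16/7| < ε.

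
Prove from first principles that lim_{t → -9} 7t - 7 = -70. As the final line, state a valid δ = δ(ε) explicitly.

δ = ε/7

Let ε > 0 be given. We need δ > 0 so that 0 < |t + 9| < δ implies |(7t - 7) + 70| < ε.
Since (7t - 7) + 70 = 7(t + 9), we have |(7t - 7) + 70| = 7|t + 9|.
So 7|t + 9| < ε exactly when |t + 9| < ε/7.
Take δ = ε/7. If 0 < |t + 9| < δ then |(7t - 7) + 70| = 7|t + 9| < 7·(ε/7) = ε.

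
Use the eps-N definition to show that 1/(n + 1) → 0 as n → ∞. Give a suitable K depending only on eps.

K = 1/eps

Let eps > 0 be given. For n ≥ 1, |1/(n + 1) − 0| = 1/(n + 1) ≤ 1/n.
We need 1/n < eps, i.e. n > 1/eps.
Take K = 1/eps. If n > K then |1/(n + 1)| ≤ 1/n < eps.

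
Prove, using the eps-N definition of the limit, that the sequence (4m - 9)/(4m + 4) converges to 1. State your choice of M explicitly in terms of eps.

Fix eps > 0. For m ≥ 1, |(4m - 9)/(4m + 4) − 1| = |-52|/(4(4m + 4)) = 52/(4(4m + 4)).
Since 4m + 4 ≥ 4m for m ≥ 1, this is ≤ 52/(4·4m) = (13/4)/m.
So |(4m - 9)/(4m + 4) − 1| < eps whenever m > (13/4)/eps.
Take M = (13/4)/eps. If m > M then |(4m - 9)/(4m + 4) − 1| ≤ (13/4)/m < eps.

M = (13/4)/eps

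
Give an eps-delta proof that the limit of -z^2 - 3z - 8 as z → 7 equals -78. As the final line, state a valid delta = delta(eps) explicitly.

Let eps > 0 be given. We want delta > 0 such that 0 < |z − 7| < delta implies |(-z^2 - 3z - 8) + 78| < eps.
(-z^2 - 3z - 8) + 78 = -z^2 - 3z + 70 = (z − 7)(-z - 10).
So |(-z^2 - 3z - 8) + 78| = |z − 7|·|-z - 10|.
Require delta ≤ 2. Then |z − 7| < 2 gives |z| < 9, and by the triangle inequality |-z - 10| ≤ 9 + 10 = 19.
Hence |(-z^2 - 3z - 8) + 78| ≤ 19|z − 7| < eps provided |z − 7| < eps/19.
Choosing delta = min(2, eps/19) ensures both conditions, hence |(-z^2 - 3z - 8) + 78| < eps.

delta = min(2, eps/19)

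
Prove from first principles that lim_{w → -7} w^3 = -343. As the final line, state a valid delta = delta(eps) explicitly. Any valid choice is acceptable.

delta = min(2, eps/193)

Let eps > 0. We seek delta > 0 with 0 < |w + 7| < delta ⇒ |w^3 + 343| < eps.
Factor: w^3 + 343 = (w + 7)(w^2 - 7w + 49), so |w^3 + 343| = |w + 7|·|w^2 - 7w + 49|.
Restrict delta ≤ 2. Then |w + 7| < 2 gives |w| < 9, so by the triangle inequality |w^2 - 7w + 49| ≤ 9^2 + 7·9 + 49 = 193.
Hence |w^3 + 343| ≤ 193|w + 7|, which is < eps once |w + 7| < eps/193.
Take delta = min(2, eps/193). If 0 < |w + 7| < delta then both bounds hold and |w^3 + 343| ≤ 193|w + 7| < 193·(eps/193) = eps.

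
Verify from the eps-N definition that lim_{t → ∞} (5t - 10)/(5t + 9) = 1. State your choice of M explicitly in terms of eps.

M = (19/5)/eps

Fix eps > 0. We seek M > 0 such that t > M implies |(5t - 10)/(5t + 9) − 1| < eps.
(5t - 10)/(5t + 9) − 1 = (5(5t - 10) − 5(5t + 9)) / (5(5t + 9)) = -95/(5(5t + 9)).
For t > 0 we have 5t + 9 > 5t, so |(5t - 10)/(5t + 9) − 1| = 95/(5(5t + 9)) < 95/(5·5t) = (19/5)/t.
Thus |(5t - 10)/(5t + 9) − 1| < eps whenever t > (19/5)/eps.
Take M = (19/5)/eps. If t > M then |(5t - 10)/(5t + 9) − 1| < (19/5)/t < eps.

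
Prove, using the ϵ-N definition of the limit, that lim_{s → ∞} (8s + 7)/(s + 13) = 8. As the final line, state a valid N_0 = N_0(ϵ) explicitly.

Let ϵ > 0. We seek N_0 > 0 such that s > N_0 implies |(8s + 7)/(s + 13) − 8| < ϵ.
(8s + 7)/(s + 13) − 8 = ((8s + 7) − 8(s + 13)) / ((s + 13)) = -97/((s + 13)).
For s > 0 we have s + 13 > s, so |(8s + 7)/(s + 13) − 8| = 97/((s + 13)) < 97/(s) = 97/s.
Thus |(8s + 7)/(s + 13) − 8| < ϵ whenever s > 97/ϵ.
Take N_0 = 97/ϵ. If s > N_0 then |(8s + 7)/(s + 13) − 8| < 97/s < ϵ.

N_0 = 97/ϵ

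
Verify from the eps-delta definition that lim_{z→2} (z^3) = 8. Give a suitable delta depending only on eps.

delta = min(1, eps/19)

Suppose eps > 0. We seek delta > 0 with 0 < |z − 2| < delta ⇒ |z^3 − 8| < eps.
Factor: z^3 − 8 = (z − 2)(z^2 + 2z + 4), so |z^3 − 8| = |z − 2|·|z^2 + 2z + 4|.
Impose delta ≤ 1 so that |z| < 3; then |z^2 + 2z + 4| ≤ 19.
Hence |z^3 − 8| ≤ 19|z − 2|, which is < eps once |z − 2| < eps/19.
Take delta = min(1, eps/19). If 0 < |z − 2| < delta then both bounds hold and |z^3 − 8| ≤ 19|z − 2| < 19·(eps/19) = eps.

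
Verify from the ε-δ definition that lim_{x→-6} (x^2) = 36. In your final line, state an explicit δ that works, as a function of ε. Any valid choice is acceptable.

Let ε > 0 be given. We seek δ > 0 with 0 < |x + 6| < δ ⇒ |x^2 − 36| < ε.
Factor: x^2 − 36 = (x + 6)(x - 6), so |x^2 − 36| = |x + 6|·|x - 6|.
Restrict δ ≤ 2. Then |x + 6| < 2 gives |x| < 8, so by the triangle inequality |x - 6| ≤ 8 + 6 = 14.
Hence |x^2 − 36| ≤ 14|x + 6|, which is < ε once |x + 6| < ε/14.
Take δ = min(2, ε/14). If 0 < |x + 6| < δ then both bounds hold and |x^2 − 36| ≤ 14|x + 6| < 14·(ε/14) = ε.

δ = min(2, ε/14)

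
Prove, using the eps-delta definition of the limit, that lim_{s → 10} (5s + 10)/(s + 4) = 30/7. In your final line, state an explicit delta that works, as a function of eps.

delta = min(7, (49/5)eps)

Let eps > 0 be given. We want delta > 0 with 0 < |s − 10| < delta ⇒ |(5s + 10)/(s + 4) − (30/7)| < eps.
Combining over a common denominator, (5s + 10)/(s + 4) − (30/7) = [(5s + 10)·14 − 60·(s + 4)] / [14·(s + 4)] = 10(s − 10) / (14(s + 4)).
So |(5s + 10)/(s + 4) − (30/7)| = 10|s − 10| / (14·|s + 4|).
Restrict delta ≤ 7. Then |s − 10| < 7 gives |s + 4| = |(s − 10) + 14| ≥ 14 − 7 = 7.
Hence |(5s + 10)/(s + 4) − (30/7)| < 10|s − 10|/(14·7) = (5/49)|s − 10|, which is < eps once |s − 10| < (49/5)eps.
Take delta = min(7, (49/5)eps). Then 0 < |s − 10| < delta forces both bounds, so |(5s + 10)/(s + 4) − (30/7)| < eps.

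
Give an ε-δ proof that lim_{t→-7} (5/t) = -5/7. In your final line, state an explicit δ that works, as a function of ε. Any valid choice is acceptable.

δ = min(7/2, (49/10)ε)

Let ε > 0 be given. We seek δ > 0 such that 0 < |t + 7| < δ implies |5/t + 5/7| < ε.
|5/t + 5/7| = 5·|-7 − t|/(7·|t|) = 5|t + 7|/(7|t|).
Require δ ≤ 7/2 so that |t| > 7 − 7/2 = 7/2, hence 7|t| > 49/2.
Then |5/t + 5/7| < 5|t + 7|/(49/2), which is < ε when |t + 7| < (49/10)ε.
Take δ = min(7/2, (49/10)ε). Then 0 < |t + 7| < δ gives both |t + 7| < 7/2 and |t + 7| < (49/10)ε, so |5/t + 5/7| < ε.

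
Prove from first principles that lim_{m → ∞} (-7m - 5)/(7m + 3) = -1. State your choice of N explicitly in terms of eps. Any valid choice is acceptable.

Suppose eps > 0. For m ≥ 1, |(-7m - 5)/(7m + 3) + 1| = |-14|/(7(7m + 3)) = 14/(7(7m + 3)).
Since 7m + 3 ≥ 7m for m ≥ 1, this is ≤ 14/(7·7m) = (2/7)/m.
So |(-7m - 5)/(7m + 3) + 1| < eps whenever m > (2/7)/eps.
Take N = (2/7)/eps. If m > N then |(-7m - 5)/(7m + 3) + 1| ≤ (2/7)/m < eps.

N = (2/7)/eps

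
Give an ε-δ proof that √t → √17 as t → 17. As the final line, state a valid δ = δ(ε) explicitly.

Fix ε > 0. We want δ > 0 such that 0 < |t − 17| < δ implies |√t − √17| < ε.
Multiplying by the conjugate, |√t − √17| = |t − 17|/(√t + √17).
Restrict δ ≤ 17 so that |t − 17| < 17 forces t > 0, and then √t + √17 > √17.
Hence |√t − √17| < |t − 17|/√17, which is < ε once |t − 17| < √17·ε.
Take δ = min(17, √17·ε). If 0 < |t − 17| < δ then t > 0 and |√t − √17| < |t − 17|/√17 < ε.

δ = min(17, √17·ε)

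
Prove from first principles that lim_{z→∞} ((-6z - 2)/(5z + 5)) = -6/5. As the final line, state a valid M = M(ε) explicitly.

Fix ε > 0. We seek M > 0 such that z > M implies |(-6z - 2)/(5z + 5) + 6/5| < ε.
(-6z - 2)/(5z + 5) + 6/5 = (5(-6z - 2) − (-6)(5z + 5)) / (5(5z + 5)) = 20/(5(5z + 5)).
For z > 0 we have 5z + 5 > 5z, so |(-6z - 2)/(5z + 5) + 6/5| = 20/(5(5z + 5)) < 20/(5·5z) = (4/5)/z.
Thus |(-6z - 2)/(5z + 5) + 6/5| < ε whenever z > (4/5)/ε.
Take M = (4/5)/ε. If z > M then |(-6z - 2)/(5z + 5) + 6/5| < (4/5)/z < ε.

M = (4/5)/ε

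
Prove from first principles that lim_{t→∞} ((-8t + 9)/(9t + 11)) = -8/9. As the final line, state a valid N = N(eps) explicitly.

N = (169/81)/eps

Suppose eps > 0. We seek N > 0 such that t > N implies |(-8t + 9)/(9t + 11) + 8/9| < eps.
(-8t + 9)/(9t + 11) + 8/9 = (9(-8t + 9) − (-8)(9t + 11)) / (9(9t + 11)) = 169/(9(9t + 11)).
For t > 0 we have 9t + 11 > 9t, so |(-8t + 9)/(9t + 11) + 8/9| = 169/(9(9t + 11)) < 169/(9·9t) = (169/81)/t.
Thus |(-8t + 9)/(9t + 11) + 8/9| < eps whenever t > (169/81)/eps.
Take N = (169/81)/eps. If t > N then |(-8t + 9)/(9t + 11) + 8/9| < (169/81)/t < eps.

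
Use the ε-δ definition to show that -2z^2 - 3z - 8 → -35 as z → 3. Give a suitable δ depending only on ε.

Fix ε > 0. We want δ > 0 such that 0 < |z − 3| < δ implies |(-2z^2 - 3z - 8) + 35| < ε.
(-2z^2 - 3z - 8) + 35 = -2z^2 - 3z + 27 = (z − 3)(-2z - 9).
So |(-2z^2 - 3z - 8) + 35| = |z − 3|·|-2z - 9|.
Assume first that |z − 3| < 1, so |z| < 4. Then |-2z - 9| ≤ 2·4 + 9 = 17.
Hence |(-2z^2 - 3z - 8) + 35| ≤ 17|z − 3| < ε provided |z − 3| < ε/17.
Take δ = min(1, ε/17). Then 0 < |z − 3| < δ gives both |z − 3| < 1 and |z − 3| < ε/17, so |(-2z^2 - 3z - 8) + 35| < ε.

δ = min(1, ε/17)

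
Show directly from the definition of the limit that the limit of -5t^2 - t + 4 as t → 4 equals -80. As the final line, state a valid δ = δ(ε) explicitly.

δ = min(1, ε/46)

Let ε > 0 be given. We want δ > 0 such that 0 < |t − 4| < δ implies |(-5t^2 - t + 4) + 80| < ε.
(-5t^2 - t + 4) + 80 = -5t^2 - t + 84 = (t − 4)(-5t - 21).
So |(-5t^2 - t + 4) + 80| = |t − 4|·|-5t - 21|.
Require δ ≤ 1. Then |t − 4| < 1 gives |t| < 5, and by the triangle inequality |-5t - 21| ≤ 5·5 + 21 = 46.
Hence |(-5t^2 - t + 4) + 80| ≤ 46|t − 4| < ε provided |t − 4| < ε/46.
Take δ = min(1, ε/46). Then 0 < |t − 4| < δ gives both |t − 4| < 1 and |t − 4| < ε/46, so |(-5t^2 - t + 4) + 80| < ε.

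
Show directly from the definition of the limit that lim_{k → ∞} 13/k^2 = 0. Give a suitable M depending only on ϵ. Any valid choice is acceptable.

M = (13/ϵ)^{1/2}

Let ϵ > 0 be given. For k ≥ 1, |13/k^2 − 0| = 13/k^2.
13/k^2 < ϵ ⇔ k^2 > 13/ϵ ⇔ k > (13/ϵ)^{1/2}.
Take M = (13/ϵ)^{1/2}. Then k > M implies 13/k^2 < ϵ.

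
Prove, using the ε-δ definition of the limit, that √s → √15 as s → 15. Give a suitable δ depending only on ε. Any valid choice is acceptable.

Let ε > 0. We want δ > 0 such that 0 < |s − 15| < δ implies |√s − √15| < ε.
Rationalise: √s − √15 = (s − 15)/(√s + √15), so |√s − √15| = |s − 15|/(√s + √15).
Restrict δ ≤ 15 so that |s − 15| < 15 forces s > 0, and then √s + √15 > √15.
Hence |√s − √15| < |s − 15|/√15, which is < ε once |s − 15| < √15·ε.
Take δ = min(15, √15·ε). If 0 < |s − 15| < δ then s > 0 and |√s − √15| < |s − 15|/√15 < ε.

δ = min(15, √15·ε)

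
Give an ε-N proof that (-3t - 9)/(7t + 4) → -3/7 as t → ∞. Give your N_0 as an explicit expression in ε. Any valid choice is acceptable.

Let ε > 0. We seek N_0 > 0 such that t > N_0 implies |(-3t - 9)/(7t + 4) + 3/7| < ε.
(-3t - 9)/(7t + 4) + 3/7 = (7(-3t - 9) − (-3)(7t + 4)) / (7(7t + 4)) = -51/(7(7t + 4)).
For t > 0 we have 7t + 4 > 7t, so |(-3t - 9)/(7t + 4) + 3/7| = 51/(7(7t + 4)) < 51/(7·7t) = (51/49)/t.
Thus |(-3t - 9)/(7t + 4) + 3/7| < ε whenever t > (51/49)/ε.
Take N_0 = (51/49)/ε. If t > N_0 then |(-3t - 9)/(7t + 4) + 3/7| < (51/49)/t < ε.

N_0 = (51/49)/ε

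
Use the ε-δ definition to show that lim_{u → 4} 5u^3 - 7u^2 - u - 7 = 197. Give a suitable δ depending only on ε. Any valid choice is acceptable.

δ = min(2, ε/309)

Let ε > 0. We want δ > 0 such that 0 < |u − 4| < δ implies |(5u^3 - 7u^2 - u - 7) − 197| < ε.
(5u^3 - 7u^2 - u - 7) − 197 = 5u^3 - 7u^2 - u - 204 = (u − 4)(5u^2 + 13u + 51).
So |(5u^3 - 7u^2 - u - 7) − 197| = |u − 4|·|5u^2 + 13u + 51|.
Require δ ≤ 2. Then |u − 4| < 2 gives |u| < 6, and by the triangle inequality |5u^2 + 13u + 51| ≤ 5·6^2 + 13·6 + 51 = 309.
Hence |(5u^3 - 7u^2 - u - 7) − 197| ≤ 309|u − 4| < ε provided |u − 4| < ε/309.
Take δ = min(2, ε/309). Then 0 < |u − 4| < δ gives both |u − 4| < 2 and |u − 4| < ε/309, so |(5u^3 - 7u^2 - u - 7) − 197| < ε.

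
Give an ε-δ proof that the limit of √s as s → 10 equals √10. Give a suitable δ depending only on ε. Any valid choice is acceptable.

Fix ε > 0. We want δ > 0 such that 0 < |s − 10| < δ implies |√s − √10| < ε.
Rationalise: √s − √10 = (s − 10)/(√s + √10), so |√s − √10| = |s − 10|/(√s + √10).
Restrict δ ≤ 10 so that |s − 10| < 10 forces s > 0, and then √s + √10 > √10.
Hence |√s − √10| < |s − 10|/√10, which is < ε once |s − 10| < √10·ε.
Take δ = min(10, √10·ε). If 0 < |s − 10| < δ then s > 0 and |√s − √10| < |s − 10|/√10 < ε.

δ = min(10, √10·ε)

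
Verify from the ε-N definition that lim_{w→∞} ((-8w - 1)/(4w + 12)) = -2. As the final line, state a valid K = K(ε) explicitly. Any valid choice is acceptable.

K = (23/4)/ε

Let ε > 0. We seek K > 0 such that w > K implies |(-8w - 1)/(4w + 12) + 2| < ε.
(-8w - 1)/(4w + 12) + 2 = (4(-8w - 1) − (-8)(4w + 12)) / (4(4w + 12)) = 92/(4(4w + 12)).
For w > 0 we have 4w + 12 > 4w, so |(-8w - 1)/(4w + 12) + 2| = 92/(4(4w + 12)) < 92/(4·4w) = (23/4)/w.
Thus |(-8w - 1)/(4w + 12) + 2| < ε whenever w > (23/4)/ε.
Take K = (23/4)/ε. If w > K then |(-8w - 1)/(4w + 12) + 2| < (23/4)/w < ε.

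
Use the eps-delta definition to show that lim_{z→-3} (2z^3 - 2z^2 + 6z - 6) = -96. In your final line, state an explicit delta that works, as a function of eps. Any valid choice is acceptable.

Suppose eps > 0. We want delta > 0 such that 0 < |z + 3| < delta implies |(2z^3 - 2z^2 + 6z - 6) + 96| < eps.
(2z^3 - 2z^2 + 6z - 6) + 96 = 2z^3 - 2z^2 + 6z + 90 = (z + 3)(2z^2 - 8z + 30).
So |(2z^3 - 2z^2 + 6z - 6) + 96| = |z + 3|·|2z^2 - 8z + 30|.
Assume first that |z + 3| < 1, so |z| < 4. Then |2z^2 - 8z + 30| ≤ 2·4^2 + 8·4 + 30 = 94.
Hence |(2z^3 - 2z^2 + 6z - 6) + 96| ≤ 94|z + 3| < eps provided |z + 3| < eps/94.
Take delta = min(1, eps/94). Then 0 < |z + 3| < delta gives both |z + 3| < 1 and |z + 3| < eps/94, so |(2z^3 - 2z^2 + 6z - 6) + 96| < eps.

delta = min(1, eps/94)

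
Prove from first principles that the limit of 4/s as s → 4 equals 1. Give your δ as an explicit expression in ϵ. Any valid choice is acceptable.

Suppose ϵ > 0. We seek δ > 0 such that 0 < |s − 4| < δ implies |4/s − 1| < ϵ.
|4/s − 1| = 4·|4 − s|/(4·|s|) = 4|s − 4|/(4|s|).
Restrict δ ≤ 2. Then |s − 4| < 2 gives |s| > 2, so 4|s| > 8.
Then |4/s − 1| < 4|s − 4|/8, which is < ϵ when |s − 4| < 2ϵ.
Take δ = min(2, 2ϵ). Then 0 < |s − 4| < δ gives both |s − 4| < 2 and |s − 4| < 2ϵ, so |4/s − 1| < ϵ.

δ = min(2, 2ϵ)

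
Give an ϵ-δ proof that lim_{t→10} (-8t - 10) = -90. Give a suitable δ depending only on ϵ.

Fix ϵ > 0. We need δ > 0 so that 0 < |t − 10| < δ implies |(-8t - 10) + 90| < ϵ.
Since (-8t - 10) + 90 = -8(t − 10), we have |(-8t - 10) + 90| = 8|t − 10|.
So 8|t − 10| < ϵ exactly when |t − 10| < ϵ/8.
Choosing δ = ϵ/8 gives |(-8t - 10) + 90| = 8|t − 10| < ϵ whenever |t − 10| < δ.

δ = ϵ/8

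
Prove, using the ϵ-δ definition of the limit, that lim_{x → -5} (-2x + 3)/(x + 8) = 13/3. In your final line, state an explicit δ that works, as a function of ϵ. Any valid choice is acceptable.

Fix ϵ > 0. We want δ > 0 with 0 < |x + 5| < δ ⇒ |(-2x + 3)/(x + 8) − (13/3)| < ϵ.
Combining over a common denominator, (-2x + 3)/(x + 8) − (13/3) = [(-2x + 3)·3 − 13·(x + 8)] / [3·(x + 8)] = -19(x + 5) / (3(x + 8)).
So |(-2x + 3)/(x + 8) − (13/3)| = 19|x + 5| / (3·|x + 8|).
Require δ ≤ 3/2, so |x + 8| ≥ |3| − |x + 5| > 3 − 3/2 = 3/2.
Hence |(-2x + 3)/(x + 8) − (13/3)| < 19|x + 5|/(3·(3/2)) = (38/9)|x + 5|, which is < ϵ once |x + 5| < (9/38)ϵ.
Take δ = min(3/2, (9/38)ϵ). Then 0 < |x + 5| < δ forces both bounds, so |(-2x + 3)/(x + 8) − (13/3)| < ϵ.

δ = min(3/2, (9/38)ϵ)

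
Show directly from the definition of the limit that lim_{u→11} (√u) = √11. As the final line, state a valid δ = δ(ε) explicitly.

δ = min(11, √11·ε)

Fix ε > 0. We want δ > 0 such that 0 < |u − 11| < δ implies |√u − √11| < ε.
Multiplying by the conjugate, |√u − √11| = |u − 11|/(√u + √11).
Restrict δ ≤ 11 so that |u − 11| < 11 forces u > 0, and then √u + √11 > √11.
Hence |√u − √11| < |u − 11|/√11, which is < ε once |u − 11| < √11·ε.
Take δ = min(11, √11·ε). If 0 < |u − 11| < δ then u > 0 and |√u − √11| < |u − 11|/√11 < ε.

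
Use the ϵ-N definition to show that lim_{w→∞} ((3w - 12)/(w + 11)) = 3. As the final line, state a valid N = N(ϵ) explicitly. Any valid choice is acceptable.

N = 45/ϵ

Let ϵ > 0 be given. We seek N > 0 such that w > N implies |(3w - 12)/(w + 11) − 3| < ϵ.
(3w - 12)/(w + 11) − 3 = ((3w - 12) − 3(w + 11)) / ((w + 11)) = -45/((w + 11)).
For w > 0 we have w + 11 > w, so |(3w - 12)/(w + 11) − 3| = 45/((w + 11)) < 45/(w) = 45/w.
Thus |(3w - 12)/(w + 11) − 3| < ϵ whenever w > 45/ϵ.
Take N = 45/ϵ. If w > N then |(3w - 12)/(w + 11) − 3| < 45/w < ϵ.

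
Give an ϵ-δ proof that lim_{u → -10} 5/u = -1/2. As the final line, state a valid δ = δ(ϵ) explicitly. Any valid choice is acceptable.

δ = min(5, 10ϵ)

Let ϵ > 0 be given. We seek δ > 0 such that 0 < |u + 10| < δ implies |5/u + 1/2| < ϵ.
|5/u + 1/2| = 5·|-10 − u|/(10·|u|) = 5|u + 10|/(10|u|).
Restrict δ ≤ 5. Then |u + 10| < 5 gives |u| > 5, so 10|u| > 50.
Then |5/u + 1/2| < 5|u + 10|/50, which is < ϵ when |u + 10| < 10ϵ.
Take δ = min(5, 10ϵ). Then 0 < |u + 10| < δ gives both |u + 10| < 5 and |u + 10| < 10ϵ, so |5/u + 1/2| < ϵ.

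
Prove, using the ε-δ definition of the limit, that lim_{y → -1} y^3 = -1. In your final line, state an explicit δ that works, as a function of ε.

δ = min(1, ε/7)

Suppose ε > 0. We seek δ > 0 with 0 < |y + 1| < δ ⇒ |y^3 + 1| < ε.
Factor: y^3 + 1 = (y + 1)(y^2 - y + 1), so |y^3 + 1| = |y + 1|·|y^2 - y + 1|.
Impose δ ≤ 1 so that |y| < 2; then |y^2 - y + 1| ≤ 7.
Hence |y^3 + 1| ≤ 7|y + 1|, which is < ε once |y + 1| < ε/7.
Take δ = min(1, ε/7). If 0 < |y + 1| < δ then both bounds hold and |y^3 + 1| ≤ 7|y + 1| < 7·(ε/7) = ε.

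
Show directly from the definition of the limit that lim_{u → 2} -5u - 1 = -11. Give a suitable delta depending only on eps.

delta = eps/5

Fix eps > 0. We need delta > 0 so that 0 < |u − 2| < delta implies |(-5u - 1) + 11| < eps.
|(-5u - 1) + 11| = |-5u + 10| = 5|u − 2|.
So 5|u − 2| < eps exactly when |u − 2| < eps/5.
Choosing delta = eps/5 gives |(-5u - 1) + 11| = 5|u − 2| < eps whenever |u − 2| < delta.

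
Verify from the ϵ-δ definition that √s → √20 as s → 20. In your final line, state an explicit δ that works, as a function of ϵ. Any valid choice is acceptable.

δ = min(20, √20·ϵ)

Let ϵ > 0. We want δ > 0 such that 0 < |s − 20| < δ implies |√s − √20| < ϵ.
Rationalise: √s − √20 = (s − 20)/(√s + √20), so |√s − √20| = |s − 20|/(√s + √20).
Restrict δ ≤ 20 so that |s − 20| < 20 forces s > 0, and then √s + √20 > √20.
Hence |√s − √20| < |s − 20|/√20, which is < ϵ once |s − 20| < √20·ϵ.
Take δ = min(20, √20·ϵ). If 0 < |s − 20| < δ then s > 0 and |√s − √20| < |s − 20|/√20 < ϵ.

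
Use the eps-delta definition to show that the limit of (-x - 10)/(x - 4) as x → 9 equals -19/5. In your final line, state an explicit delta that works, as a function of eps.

Suppose eps > 0. We want delta > 0 with 0 < |x − 9| < delta ⇒ |(-x - 10)/(x - 4) + 19/5| < eps.
Combining over a common denominator, (-x - 10)/(x - 4) + 19/5 = [(-x - 10)·5 − (-19)·(x - 4)] / [5·(x - 4)] = 14(x − 9) / (5(x - 4)).
So |(-x - 10)/(x - 4) + 19/5| = 14|x − 9| / (5·|x − 4|).
Restrict delta ≤ 5/2. Then |x − 9| < 5/2 gives |x − 4| = |(x − 9) + 5| ≥ 5 − 5/2 = 5/2.
Hence |(-x - 10)/(x - 4) + 19/5| < 14|x − 9|/(5·(5/2)) = (28/25)|x − 9|, which is < eps once |x − 9| < (25/28)eps.
Take delta = min(5/2, (25/28)eps). Then 0 < |x − 9| < delta forces both bounds, so |(-x - 10)/(x - 4) + 19/5| < eps.

delta = min(5/2, (25/28)eps)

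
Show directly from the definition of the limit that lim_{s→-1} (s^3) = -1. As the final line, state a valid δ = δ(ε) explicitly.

δ = min(1, ε/7)

Suppose ε > 0. We seek δ > 0 with 0 < |s + 1| < δ ⇒ |s^3 + 1| < ε.
Factor: s^3 + 1 = (s + 1)(s^2 - s + 1), so |s^3 + 1| = |s + 1|·|s^2 - s + 1|.
Impose δ ≤ 1 so that |s| < 2; then |s^2 - s + 1| ≤ 7.
Hence |s^3 + 1| ≤ 7|s + 1|, which is < ε once |s + 1| < ε/7.
Take δ = min(1, ε/7). If 0 < |s + 1| < δ then both bounds hold and |s^3 + 1| ≤ 7|s + 1| < 7·(ε/7) = ε.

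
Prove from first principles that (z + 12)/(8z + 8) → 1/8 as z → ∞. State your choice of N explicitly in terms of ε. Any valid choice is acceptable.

N = (11/8)/ε

Suppose ε > 0. We seek N > 0 such that z > N implies |(z + 12)/(8z + 8) − (1/8)| < ε.
(z + 12)/(8z + 8) − (1/8) = (8(z + 12) − (8z + 8)) / (8(8z + 8)) = 88/(8(8z + 8)).
For z > 0 we have 8z + 8 > 8z, so |(z + 12)/(8z + 8) − (1/8)| = 88/(8(8z + 8)) < 88/(8·8z) = (11/8)/z.
Thus |(z + 12)/(8z + 8) − (1/8)| < ε whenever z > (11/8)/ε.
Take N = (11/8)/ε. If z > N then |(z + 12)/(8z + 8) − (1/8)| < (11/8)/z < ε.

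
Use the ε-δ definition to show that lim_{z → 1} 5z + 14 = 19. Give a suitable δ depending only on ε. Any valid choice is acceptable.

Fix ε > 0. We need δ > 0 so that 0 < |z − 1| < δ implies |(5z + 14) − 19| < ε.
|(5z + 14) − 19| = |5z - 5| = 5|z − 1|.
So 5|z − 1| < ε exactly when |z − 1| < ε/5.
Choosing δ = ε/5 gives |(5z + 14) − 19| = 5|z − 1| < ε whenever |z − 1| < δ.

δ = ε/5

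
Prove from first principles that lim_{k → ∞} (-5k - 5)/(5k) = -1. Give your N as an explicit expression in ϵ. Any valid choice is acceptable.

N = 1/ϵ

Let ϵ > 0 be given. For k ≥ 1, |(-5k - 5)/(5k) + 1| = |-25|/(5(5k)) = 25/(5(5k)).
Since 5k ≥ 5k for k ≥ 1, this is ≤ 25/(5·5k) = 1/k.
So |(-5k - 5)/(5k) + 1| < ϵ whenever k > 1/ϵ.
Take N = 1/ϵ. If k > N then |(-5k - 5)/(5k) + 1| ≤ 1/k < ϵ.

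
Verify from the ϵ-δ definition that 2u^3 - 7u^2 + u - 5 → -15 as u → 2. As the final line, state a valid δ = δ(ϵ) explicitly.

Let ϵ > 0 be given. We want δ > 0 such that 0 < |u − 2| < δ implies |(2u^3 - 7u^2 + u - 5) + 15| < ϵ.
(2u^3 - 7u^2 + u - 5) + 15 = 2u^3 - 7u^2 + u + 10 = (u − 2)(2u^2 - 3u - 5).
So |(2u^3 - 7u^2 + u - 5) + 15| = |u − 2|·|2u^2 - 3u - 5|.
Assume first that |u − 2| < 1, so |u| < 3. Then |2u^2 - 3u - 5| ≤ 2·3^2 + 3·3 + 5 = 32.
Hence |(2u^3 - 7u^2 + u - 5) + 15| ≤ 32|u − 2| < ϵ provided |u − 2| < ϵ/32.
Choosing δ = min(1, ϵ/32) ensures both conditions, hence |(2u^3 - 7u^2 + u - 5) + 15| < ϵ.

δ = min(1, ϵ/32)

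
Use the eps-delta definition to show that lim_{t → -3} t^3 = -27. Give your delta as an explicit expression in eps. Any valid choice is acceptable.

delta = min(1, eps/37)

Let eps > 0. We seek delta > 0 with 0 < |t + 3| < delta ⇒ |t^3 + 27| < eps.
Factor: t^3 + 27 = (t + 3)(t^2 - 3t + 9), so |t^3 + 27| = |t + 3|·|t^2 - 3t + 9|.
Impose delta ≤ 1 so that |t| < 4; then |t^2 - 3t + 9| ≤ 37.
Hence |t^3 + 27| ≤ 37|t + 3|, which is < eps once |t + 3| < eps/37.
Take delta = min(1, eps/37). If 0 < |t + 3| < delta then both bounds hold and |t^3 + 27| ≤ 37|t + 3| < 37·(eps/37) = eps.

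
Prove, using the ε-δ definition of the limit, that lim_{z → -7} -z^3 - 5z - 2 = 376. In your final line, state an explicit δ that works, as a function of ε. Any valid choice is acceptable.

δ = min(2, ε/198)

Let ε > 0 be given. We want δ > 0 such that 0 < |z + 7| < δ implies |(-z^3 - 5z - 2) − 376| < ε.
(-z^3 - 5z - 2) − 376 = -z^3 - 5z - 378 = (z + 7)(-z^2 + 7z - 54).
So |(-z^3 - 5z - 2) − 376| = |z + 7|·|-z^2 + 7z - 54|.
Require δ ≤ 2. Then |z + 7| < 2 gives |z| < 9, and by the triangle inequality |-z^2 + 7z - 54| ≤ 9^2 + 7·9 + 54 = 198.
Hence |(-z^3 - 5z - 2) − 376| ≤ 198|z + 7| < ε provided |z + 7| < ε/198.
Choosing δ = min(2, ε/198) ensures both conditions, hence |(-z^3 - 5z - 2) − 376| < ε.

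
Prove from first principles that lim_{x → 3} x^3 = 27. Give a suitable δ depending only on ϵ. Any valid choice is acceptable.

Suppose ϵ > 0. We seek δ > 0 with 0 < |x − 3| < δ ⇒ |x^3 − 27| < ϵ.
Factor: x^3 − 27 = (x − 3)(x^2 + 3x + 9), so |x^3 − 27| = |x − 3|·|x^2 + 3x + 9|.
Impose δ ≤ 2 so that |x| < 5; then |x^2 + 3x + 9| ≤ 49.
Hence |x^3 − 27| ≤ 49|x − 3|, which is < ϵ once |x − 3| < ϵ/49.
Take δ = min(2, ϵ/49). If 0 < |x − 3| < δ then both bounds hold and |x^3 − 27| ≤ 49|x − 3| < 49·(ϵ/49) = ϵ.

δ = min(2, ϵ/49)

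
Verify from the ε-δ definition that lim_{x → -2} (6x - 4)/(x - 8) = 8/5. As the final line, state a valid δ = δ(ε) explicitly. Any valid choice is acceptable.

δ = min(5, (25/22)ε)

Let ε > 0 be given. We want δ > 0 with 0 < |x + 2| < δ ⇒ |(6x - 4)/(x - 8) − (8/5)| < ε.
Combining over a common denominator, (6x - 4)/(x - 8) − (8/5) = [(6x - 4)·(-10) − (-16)·(x - 8)] / [(-10)·(x - 8)] = -44(x + 2) / ((-10)(x - 8)).
So |(6x - 4)/(x - 8) − (8/5)| = 44|x + 2| / (10·|x − 8|).
Require δ ≤ 5, so |x − 8| ≥ |-10| − |x + 2| > 10 − 5 = 5.
Hence |(6x - 4)/(x - 8) − (8/5)| < 44|x + 2|/(10·5) = (22/25)|x + 2|, which is < ε once |x + 2| < (25/22)ε.
Take δ = min(5, (25/22)ε). Then 0 < |x + 2| < δ forces both bounds, so |(6x - 4)/(x - 8) − (8/5)| < ε.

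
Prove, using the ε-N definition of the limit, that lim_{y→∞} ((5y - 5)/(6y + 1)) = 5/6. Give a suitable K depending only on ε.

K = (35/36)/ε

Let ε > 0 be given. We seek K > 0 such that y > K implies |(5y - 5)/(6y + 1) − (5/6)| < ε.
(5y - 5)/(6y + 1) − (5/6) = (6(5y - 5) − 5(6y + 1)) / (6(6y + 1)) = -35/(6(6y + 1)).
For y > 0 we have 6y + 1 > 6y, so |(5y - 5)/(6y + 1) − (5/6)| = 35/(6(6y + 1)) < 35/(6·6y) = (35/36)/y.
Thus |(5y - 5)/(6y + 1) − (5/6)| < ε whenever y > (35/36)/ε.
Take K = (35/36)/ε. If y > K then |(5y - 5)/(6y + 1) − (5/6)| < (35/36)/y < ε.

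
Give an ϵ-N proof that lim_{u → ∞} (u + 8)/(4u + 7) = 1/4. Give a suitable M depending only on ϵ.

M = (25/16)/ϵ

Fix ϵ > 0. We seek M > 0 such that u > M implies |(u + 8)/(4u + 7) − (1/4)| < ϵ.
(u + 8)/(4u + 7) − (1/4) = (4(u + 8) − (4u + 7)) / (4(4u + 7)) = 25/(4(4u + 7)).
For u > 0 we have 4u + 7 > 4u, so |(u + 8)/(4u + 7) − (1/4)| = 25/(4(4u + 7)) < 25/(4·4u) = (25/16)/u.
Thus |(u + 8)/(4u + 7) − (1/4)| < ϵ whenever u > (25/16)/ϵ.
Take M = (25/16)/ϵ. If u > M then |(u + 8)/(4u + 7) − (1/4)| < (25/16)/u < ϵ.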